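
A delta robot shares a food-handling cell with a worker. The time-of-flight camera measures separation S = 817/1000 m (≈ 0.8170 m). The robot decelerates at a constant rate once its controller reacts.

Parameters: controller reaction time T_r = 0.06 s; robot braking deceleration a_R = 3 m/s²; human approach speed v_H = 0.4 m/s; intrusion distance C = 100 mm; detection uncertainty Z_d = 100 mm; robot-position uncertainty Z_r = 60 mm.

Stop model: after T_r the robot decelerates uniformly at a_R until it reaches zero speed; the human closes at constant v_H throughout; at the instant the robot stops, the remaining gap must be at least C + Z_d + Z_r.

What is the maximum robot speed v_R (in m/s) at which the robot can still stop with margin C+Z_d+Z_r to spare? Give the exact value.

collect terms ⇒ (1/6)·v_R² + (29/150)·v_R + (-533/1000) = 0
  disc = (29/150)² − 4·(1/6)·(-533/1000) = 2209/5625 ; √disc = 47/75
  v_R = (−(29/150) + 47/75) / (2·(1/6)) = 13/10 m/s
check:
stop time T_s = (13/10)/3 = 0.4333 s
robot in T_r: 1.3000·0.0600 = 0.0780 m
robot under decel: 1.3000²/(2·3.0000) = 0.2817 m
human closes 0.4000·0.4933 = 0.1973 m
margins: 0.1000+0.1000+0.0600 = 0.2600 m
sum ≈ 0.0780+0.2817+0.1973+0.2600 ≈ 0.8170 m = S ✓

v_R_max = 13/10 m/s = 1.3000 m/s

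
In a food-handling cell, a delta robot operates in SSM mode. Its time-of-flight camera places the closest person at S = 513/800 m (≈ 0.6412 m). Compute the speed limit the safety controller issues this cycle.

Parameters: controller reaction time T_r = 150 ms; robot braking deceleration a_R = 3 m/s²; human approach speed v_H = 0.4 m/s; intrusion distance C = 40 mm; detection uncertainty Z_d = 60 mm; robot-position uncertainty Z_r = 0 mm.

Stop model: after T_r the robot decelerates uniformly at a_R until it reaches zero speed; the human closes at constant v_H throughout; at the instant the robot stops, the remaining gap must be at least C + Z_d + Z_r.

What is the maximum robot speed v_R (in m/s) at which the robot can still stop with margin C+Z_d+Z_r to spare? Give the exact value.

v_R_max = 21/20 m/s = 1.0500 m/s

quadratic (1/6)·v² + (17/60)·v + (-77/160) = 0
  disc = (17/60)² − 4·(1/6)·(-77/160) = 361/900 ; √disc = 19/30
  v_R = (−(17/60) + 19/30) / (2·(1/6)) = 21/20 m/s
check:
T_s = v_R/a_R = (21/20)/3 = 0.3500 s
robot in T_r: 1.0500·0.1500 = 0.1575 m
robot covers 1.0500·0.3500 − ½·3.0000·0.3500² = 0.1837 m while stopping
human over T_r+T_s: 0.4000·(0.1500+0.3500) = 0.2000 m
C+Z_d+Z_r = 0.0400+0.0600+0.0000 = 0.1000 m
sum ≈ 0.1575+0.1837+0.2000+0.1000 ≈ 0.6412 m = S ✓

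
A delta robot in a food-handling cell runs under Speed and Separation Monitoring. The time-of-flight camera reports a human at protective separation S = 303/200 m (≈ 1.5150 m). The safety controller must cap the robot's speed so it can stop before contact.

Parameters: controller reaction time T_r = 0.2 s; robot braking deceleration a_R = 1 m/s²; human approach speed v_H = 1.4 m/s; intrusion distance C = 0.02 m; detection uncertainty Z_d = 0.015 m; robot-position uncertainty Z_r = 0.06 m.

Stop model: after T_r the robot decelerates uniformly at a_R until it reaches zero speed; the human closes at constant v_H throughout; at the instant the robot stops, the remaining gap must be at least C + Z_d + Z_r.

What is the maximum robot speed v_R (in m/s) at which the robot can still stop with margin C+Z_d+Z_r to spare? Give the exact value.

v_R_max = 3/5 m/s = 0.6000 m/s

collect terms ⇒ (1/2)·v_R² + (8/5)·v_R + (-57/50) = 0
  disc = (8/5)² − 4·(1/2)·(-57/50) = 121/25 ; √disc = 11/5
  v_R = (−(8/5) + 11/5) / (2·(1/2)) = 3/5 m/s
check:
braking lasts T_s = (3/5)/1 = 0.6000 s
robot covers v_R·T_r = 0.6000·0.2000 = 0.1200 m before braking
robot under decel: 0.6000²/(2·1.0000) = 0.1800 m
person approaches 1.4000·(0.2000+0.6000) = 1.1200 m
margins: 0.0200+0.0150+0.0600 = 0.0950 m
sum ≈ 0.1200+0.1800+1.1200+0.0950 ≈ 1.5150 m = S ✓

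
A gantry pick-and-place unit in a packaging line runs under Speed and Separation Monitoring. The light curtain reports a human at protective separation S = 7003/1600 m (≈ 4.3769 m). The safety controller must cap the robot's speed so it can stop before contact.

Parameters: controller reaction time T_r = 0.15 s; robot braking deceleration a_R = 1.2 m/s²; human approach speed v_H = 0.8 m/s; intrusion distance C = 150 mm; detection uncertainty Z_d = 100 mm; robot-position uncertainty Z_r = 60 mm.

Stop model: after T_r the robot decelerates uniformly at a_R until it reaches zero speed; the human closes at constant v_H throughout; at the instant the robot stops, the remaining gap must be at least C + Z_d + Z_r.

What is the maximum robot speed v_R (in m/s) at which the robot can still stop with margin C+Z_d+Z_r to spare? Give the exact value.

collect terms ⇒ (5/12)·v_R² + (49/60)·v_R + (-1263/320) = 0
  disc = (49/60)² − 4·(5/12)·(-1263/320) = 104329/14400 ; √disc = 323/120
  v_R = (−(49/60) + 323/120) / (2·(5/12)) = 9/4 m/s
check:
T_s = v_R/a_R = (9/4)/(6/5) = 1.8750 s
robot in T_r: 2.2500·0.1500 = 0.3375 m
robot covers 2.2500·1.8750 − ½·1.2000·1.8750² = 2.1094 m while stopping
person approaches 0.8000·(0.1500+1.8750) = 1.6200 m
C+Z_d+Z_r = 0.1500+0.1000+0.0600 = 0.3100 m
sum ≈ 0.3375+2.1094+1.6200+0.3100 ≈ 4.3769 m = S ✓

v_R_max = 9/4 m/s = 2.2500 m/s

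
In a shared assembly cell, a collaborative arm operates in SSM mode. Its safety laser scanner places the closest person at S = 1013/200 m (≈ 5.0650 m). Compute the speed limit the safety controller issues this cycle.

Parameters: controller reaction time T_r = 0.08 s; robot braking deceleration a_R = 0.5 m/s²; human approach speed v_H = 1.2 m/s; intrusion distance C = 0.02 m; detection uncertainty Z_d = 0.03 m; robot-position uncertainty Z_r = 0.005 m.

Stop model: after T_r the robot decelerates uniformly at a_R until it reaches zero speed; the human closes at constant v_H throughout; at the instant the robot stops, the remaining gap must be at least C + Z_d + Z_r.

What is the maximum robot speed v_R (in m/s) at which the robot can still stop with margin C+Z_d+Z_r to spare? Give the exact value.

v_R_max = 13/10 m/s = 1.3000 m/s

quadratic (1)·v² + (62/25)·v + (-2457/500) = 0
  disc = (62/25)² − 4·(1)·(-2457/500) = 16129/625 ; √disc = 127/25
  v_R = (−(62/25) + 127/25) / (2·(1)) = 13/10 m/s
check:
braking lasts T_s = (13/10)/(1/2) = 2.6000 s
reaction-phase robot travel = 1.3000·0.0800 = 0.1040 m
braking distance = 1.3000²/(2·0.5000) = 1.6900 m
person approaches 1.2000·(0.0800+2.6000) = 3.2160 m
residual clearance needed = 0.0200+0.0300+0.0050 = 0.0550 m
sum ≈ 0.1040+1.6900+3.2160+0.0550 ≈ 5.0650 m = S ✓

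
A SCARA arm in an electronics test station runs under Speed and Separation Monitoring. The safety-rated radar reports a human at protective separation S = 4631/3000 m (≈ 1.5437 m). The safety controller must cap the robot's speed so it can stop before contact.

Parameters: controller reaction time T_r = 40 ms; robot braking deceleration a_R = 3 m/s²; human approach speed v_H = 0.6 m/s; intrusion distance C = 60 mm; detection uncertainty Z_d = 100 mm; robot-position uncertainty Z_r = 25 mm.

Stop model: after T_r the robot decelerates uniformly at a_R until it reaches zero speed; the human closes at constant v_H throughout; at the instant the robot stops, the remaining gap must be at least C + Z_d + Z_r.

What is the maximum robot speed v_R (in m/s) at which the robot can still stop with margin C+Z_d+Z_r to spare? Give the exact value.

v_R_max = 11/5 m/s = 2.2000 m/s

quadratic (1/6)·v² + (6/25)·v + (-1001/750) = 0
  disc = (6/25)² − 4·(1/6)·(-1001/750) = 5329/5625 ; √disc = 73/75
  v_R = (−(6/25) + 73/75) / (2·(1/6)) = 11/5 m/s
check:
T_s = v_R/a_R = (11/5)/3 = 0.7333 s
robot in T_r: 2.2000·0.0400 = 0.0880 m
robot under decel: 2.2000²/(2·3.0000) = 0.8067 m
person approaches 0.6000·(0.0400+0.7333) = 0.4640 m
C+Z_d+Z_r = 0.0600+0.1000+0.0250 = 0.1850 m
sum ≈ 0.0880+0.8067+0.4640+0.1850 ≈ 1.5437 m = S ✓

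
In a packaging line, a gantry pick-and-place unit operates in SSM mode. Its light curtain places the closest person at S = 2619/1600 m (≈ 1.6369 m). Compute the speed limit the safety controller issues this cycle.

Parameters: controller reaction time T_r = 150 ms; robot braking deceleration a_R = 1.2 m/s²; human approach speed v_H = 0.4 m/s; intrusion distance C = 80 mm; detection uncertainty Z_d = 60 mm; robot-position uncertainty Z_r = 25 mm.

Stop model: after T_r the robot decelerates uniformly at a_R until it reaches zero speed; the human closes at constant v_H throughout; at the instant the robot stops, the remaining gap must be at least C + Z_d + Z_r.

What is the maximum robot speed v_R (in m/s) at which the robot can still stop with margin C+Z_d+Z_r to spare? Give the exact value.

at the boundary: (5/12)·v² + (29/60)·v + (-2259/1600) = 0
  disc = (29/60)² − 4·(5/12)·(-2259/1600) = 37249/14400 ; √disc = 193/120
  v_R = (−(29/60) + 193/120) / (2·(5/12)) = 27/20 m/s
check:
braking lasts T_s = (27/20)/(6/5) = 1.1250 s
reaction-phase robot travel = 1.3500·0.1500 = 0.2025 m
braking distance = 1.3500²/(2·1.2000) = 0.7594 m
human over T_r+T_s: 0.4000·(0.1500+1.1250) = 0.5100 m
margins: 0.0800+0.0600+0.0250 = 0.1650 m
sum ≈ 0.2025+0.7594+0.5100+0.1650 ≈ 1.6369 m = S ✓

v_R_max = 27/20 m/s = 1.3500 m/s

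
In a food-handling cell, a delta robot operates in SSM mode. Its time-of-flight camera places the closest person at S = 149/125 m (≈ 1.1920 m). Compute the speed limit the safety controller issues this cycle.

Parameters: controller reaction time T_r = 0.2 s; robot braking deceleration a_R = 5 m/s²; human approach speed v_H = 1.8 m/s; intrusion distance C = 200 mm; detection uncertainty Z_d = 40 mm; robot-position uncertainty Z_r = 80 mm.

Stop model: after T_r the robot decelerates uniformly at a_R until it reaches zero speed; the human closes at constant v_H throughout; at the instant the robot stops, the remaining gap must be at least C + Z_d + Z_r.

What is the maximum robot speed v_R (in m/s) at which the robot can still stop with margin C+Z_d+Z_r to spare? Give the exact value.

v_R_max = 4/5 m/s = 0.8000 m/s

at the boundary: (1/10)·v² + (14/25)·v + (-64/125) = 0
  disc = (14/25)² − 4·(1/10)·(-64/125) = 324/625 ; √disc = 18/25
  v_R = (−(14/25) + 18/25) / (2·(1/10)) = 4/5 m/s
check:
T_s = v_R/a_R = (4/5)/5 = 0.1600 s
robot in T_r: 0.8000·0.2000 = 0.1600 m
robot under decel: 0.8000²/(2·5.0000) = 0.0640 m
human closes 1.8000·0.3600 = 0.6480 m
margins: 0.2000+0.0400+0.0800 = 0.3200 m
sum ≈ 0.1600+0.0640+0.6480+0.3200 ≈ 1.1920 m = S ✓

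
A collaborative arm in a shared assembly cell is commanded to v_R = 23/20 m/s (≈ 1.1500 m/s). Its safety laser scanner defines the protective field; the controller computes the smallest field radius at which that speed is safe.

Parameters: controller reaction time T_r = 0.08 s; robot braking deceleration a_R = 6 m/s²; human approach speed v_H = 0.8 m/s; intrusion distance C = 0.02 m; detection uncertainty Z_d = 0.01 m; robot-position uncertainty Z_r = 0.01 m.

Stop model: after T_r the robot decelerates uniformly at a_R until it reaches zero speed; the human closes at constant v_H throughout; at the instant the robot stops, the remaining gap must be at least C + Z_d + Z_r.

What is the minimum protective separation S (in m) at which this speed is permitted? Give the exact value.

braking lasts T_s = (23/20)/6 = 0.1917 s
robot covers v_R·T_r = 1.1500·0.0800 = 0.0920 m before braking
robot under decel: 1.1500²/(2·6.0000) = 0.1102 m
person approaches 0.8000·(0.0800+0.1917) = 0.2173 m
margins: 0.0200+0.0100+0.0100 = 0.0400 m
S_min ≈ 0.0920+0.1102+0.2173+0.0400  ⇒  S_min = 11029/24000 m

S_min = 11029/24000 m = 0.4595 m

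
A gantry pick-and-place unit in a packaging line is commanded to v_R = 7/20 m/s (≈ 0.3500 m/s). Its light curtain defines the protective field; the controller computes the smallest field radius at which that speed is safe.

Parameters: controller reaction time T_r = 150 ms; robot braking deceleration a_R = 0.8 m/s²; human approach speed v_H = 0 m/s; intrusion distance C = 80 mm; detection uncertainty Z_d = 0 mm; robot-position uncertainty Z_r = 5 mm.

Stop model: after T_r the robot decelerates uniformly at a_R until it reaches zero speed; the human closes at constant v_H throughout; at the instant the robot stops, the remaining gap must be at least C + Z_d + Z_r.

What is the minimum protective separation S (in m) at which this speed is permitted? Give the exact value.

S_min = 137/640 m = 0.2141 m

stop time T_s = (7/20)/(4/5) = 0.4375 s
reaction-phase robot travel = 0.3500·0.1500 = 0.0525 m
robot covers 0.3500·0.4375 − ½·0.8000·0.4375² = 0.0766 m while stopping
person approaches 0.0000·(0.1500+0.4375) = 0.0000 m
residual clearance needed = 0.0800+0.0000+0.0050 = 0.0850 m
S_min ≈ 0.0525+0.0766+0.0000+0.0850  ⇒  S_min = 137/640 m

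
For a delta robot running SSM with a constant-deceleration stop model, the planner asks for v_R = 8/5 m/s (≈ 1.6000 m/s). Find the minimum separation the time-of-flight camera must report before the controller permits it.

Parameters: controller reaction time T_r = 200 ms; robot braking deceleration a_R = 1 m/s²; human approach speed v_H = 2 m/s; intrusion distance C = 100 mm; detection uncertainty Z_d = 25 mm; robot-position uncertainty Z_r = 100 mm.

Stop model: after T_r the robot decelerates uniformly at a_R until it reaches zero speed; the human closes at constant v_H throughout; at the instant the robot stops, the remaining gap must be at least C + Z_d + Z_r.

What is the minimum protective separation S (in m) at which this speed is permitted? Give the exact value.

S_min = 217/40 m = 5.4250 m

braking lasts T_s = (8/5)/1 = 1.6000 s
robot covers v_R·T_r = 1.6000·0.2000 = 0.3200 m before braking
robot covers 1.6000·1.6000 − ½·1.0000·1.6000² = 1.2800 m while stopping
person approaches 2.0000·(0.2000+1.6000) = 3.6000 m
margins: 0.1000+0.0250+0.1000 = 0.2250 m
S_min ≈ 0.3200+1.2800+3.6000+0.2250  ⇒  S_min = 217/40 m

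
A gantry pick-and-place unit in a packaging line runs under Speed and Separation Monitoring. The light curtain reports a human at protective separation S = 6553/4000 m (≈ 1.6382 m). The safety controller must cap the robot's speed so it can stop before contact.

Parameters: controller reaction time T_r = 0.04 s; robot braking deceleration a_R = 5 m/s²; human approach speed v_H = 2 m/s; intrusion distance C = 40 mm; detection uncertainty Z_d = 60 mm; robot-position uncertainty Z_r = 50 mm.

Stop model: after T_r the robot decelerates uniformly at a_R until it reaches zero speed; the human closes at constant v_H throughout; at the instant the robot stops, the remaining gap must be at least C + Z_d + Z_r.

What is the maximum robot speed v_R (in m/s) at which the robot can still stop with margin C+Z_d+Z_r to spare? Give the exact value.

v_R_max = 43/20 m/s = 2.1500 m/s

collect terms ⇒ (1/10)·v_R² + (11/25)·v_R + (-5633/4000) = 0
  disc = (11/25)² − 4·(1/10)·(-5633/4000) = 7569/10000 ; √disc = 87/100
  v_R = (−(11/25) + 87/100) / (2·(1/10)) = 43/20 m/s
check:
braking lasts T_s = (43/20)/5 = 0.4300 s
robot covers v_R·T_r = 2.1500·0.0400 = 0.0860 m before braking
robot covers 2.1500·0.4300 − ½·5.0000·0.4300² = 0.4622 m while stopping
human closes 2.0000·0.4700 = 0.9400 m
C+Z_d+Z_r = 0.0400+0.0600+0.0500 = 0.1500 m
sum ≈ 0.0860+0.4622+0.9400+0.1500 ≈ 1.6382 m = S ✓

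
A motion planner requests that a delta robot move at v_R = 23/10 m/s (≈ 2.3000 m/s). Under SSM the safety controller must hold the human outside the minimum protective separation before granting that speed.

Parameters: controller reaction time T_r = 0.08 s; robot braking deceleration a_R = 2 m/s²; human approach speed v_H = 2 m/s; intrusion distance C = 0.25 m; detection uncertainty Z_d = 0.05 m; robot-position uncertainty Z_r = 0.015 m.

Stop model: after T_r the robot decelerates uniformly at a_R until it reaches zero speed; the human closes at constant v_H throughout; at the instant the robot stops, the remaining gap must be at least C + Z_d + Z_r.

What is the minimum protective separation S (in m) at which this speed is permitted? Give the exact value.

S_min = 8563/2000 m = 4.2815 m

braking lasts T_s = (23/10)/2 = 1.1500 s
robot covers v_R·T_r = 2.3000·0.0800 = 0.1840 m before braking
robot covers 2.3000·1.1500 − ½·2.0000·1.1500² = 1.3225 m while stopping
human closes 2.0000·1.2300 = 2.4600 m
C+Z_d+Z_r = 0.2500+0.0500+0.0150 = 0.3150 m
S_min ≈ 0.1840+1.3225+2.4600+0.3150  ⇒  S_min = 8563/2000 m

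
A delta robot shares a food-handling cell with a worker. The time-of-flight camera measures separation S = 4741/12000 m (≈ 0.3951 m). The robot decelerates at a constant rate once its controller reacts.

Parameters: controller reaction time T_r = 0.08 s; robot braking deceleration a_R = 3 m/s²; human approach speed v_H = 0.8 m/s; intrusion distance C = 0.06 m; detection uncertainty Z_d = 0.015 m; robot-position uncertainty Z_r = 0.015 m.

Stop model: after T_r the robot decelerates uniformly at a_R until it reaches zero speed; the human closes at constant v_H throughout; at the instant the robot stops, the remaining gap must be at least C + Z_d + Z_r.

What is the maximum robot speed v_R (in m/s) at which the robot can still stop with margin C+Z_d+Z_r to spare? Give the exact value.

quadratic (1/6)·v² + (26/75)·v + (-2893/12000) = 0
  disc = (26/75)² − 4·(1/6)·(-2893/12000) = 2809/10000 ; √disc = 53/100
  v_R = (−(26/75) + 53/100) / (2·(1/6)) = 11/20 m/s
check:
braking lasts T_s = (11/20)/3 = 0.1833 s
robot covers v_R·T_r = 0.5500·0.0800 = 0.0440 m before braking
robot under decel: 0.5500²/(2·3.0000) = 0.0504 m
human closes 0.8000·0.2633 = 0.2107 m
C+Z_d+Z_r = 0.0600+0.0150+0.0150 = 0.0900 m
sum ≈ 0.0440+0.0504+0.2107+0.0900 ≈ 0.3951 m = S ✓

v_R_max = 11/20 m/s = 0.5500 m/s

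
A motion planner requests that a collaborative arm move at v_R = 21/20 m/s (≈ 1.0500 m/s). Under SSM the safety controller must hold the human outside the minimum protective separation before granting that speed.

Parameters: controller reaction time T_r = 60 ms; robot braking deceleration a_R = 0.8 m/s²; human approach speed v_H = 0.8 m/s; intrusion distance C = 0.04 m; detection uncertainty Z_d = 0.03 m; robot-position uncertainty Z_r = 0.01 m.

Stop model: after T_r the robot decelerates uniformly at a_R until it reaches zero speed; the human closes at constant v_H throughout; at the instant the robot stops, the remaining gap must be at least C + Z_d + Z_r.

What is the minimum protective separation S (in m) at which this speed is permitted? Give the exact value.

T_s = v_R/a_R = (21/20)/(4/5) = 1.3125 s
reaction-phase robot travel = 1.0500·0.0600 = 0.0630 m
robot under decel: 1.0500²/(2·0.8000) = 0.6891 m
human over T_r+T_s: 0.8000·(0.0600+1.3125) = 1.0980 m
C+Z_d+Z_r = 0.0400+0.0300+0.0100 = 0.0800 m
S_min ≈ 0.0630+0.6891+1.0980+0.0800  ⇒  S_min = 30881/16000 m

S_min = 30881/16000 m = 1.9301 m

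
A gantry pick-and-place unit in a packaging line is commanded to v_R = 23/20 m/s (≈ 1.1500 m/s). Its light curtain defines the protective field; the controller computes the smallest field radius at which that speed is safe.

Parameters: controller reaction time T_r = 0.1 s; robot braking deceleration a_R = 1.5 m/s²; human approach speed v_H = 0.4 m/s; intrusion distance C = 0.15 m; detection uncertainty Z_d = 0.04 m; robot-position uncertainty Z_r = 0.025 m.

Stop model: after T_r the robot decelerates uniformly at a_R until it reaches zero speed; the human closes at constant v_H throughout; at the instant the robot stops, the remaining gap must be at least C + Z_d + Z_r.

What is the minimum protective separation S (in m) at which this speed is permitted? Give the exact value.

stop time T_s = (23/20)/(3/2) = 0.7667 s
robot covers v_R·T_r = 1.1500·0.1000 = 0.1150 m before braking
braking distance = 1.1500²/(2·1.5000) = 0.4408 m
human closes 0.4000·0.8667 = 0.3467 m
margins: 0.1500+0.0400+0.0250 = 0.2150 m
S_min ≈ 0.1150+0.4408+0.3467+0.2150  ⇒  S_min = 447/400 m

S_min = 447/400 m = 1.1175 m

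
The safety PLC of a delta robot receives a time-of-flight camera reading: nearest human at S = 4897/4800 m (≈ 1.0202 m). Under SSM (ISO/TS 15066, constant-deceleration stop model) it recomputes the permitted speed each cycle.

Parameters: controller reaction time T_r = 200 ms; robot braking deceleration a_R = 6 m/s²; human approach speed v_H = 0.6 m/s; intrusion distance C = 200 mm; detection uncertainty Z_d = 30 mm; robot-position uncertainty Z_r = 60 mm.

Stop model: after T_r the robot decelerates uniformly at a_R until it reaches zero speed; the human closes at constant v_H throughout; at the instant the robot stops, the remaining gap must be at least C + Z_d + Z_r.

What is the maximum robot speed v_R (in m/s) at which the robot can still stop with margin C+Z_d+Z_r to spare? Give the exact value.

quadratic (1/12)·v² + (3/10)·v + (-2929/4800) = 0
  disc = (3/10)² − 4·(1/12)·(-2929/4800) = 169/576 ; √disc = 13/24
  v_R = (−(3/10) + 13/24) / (2·(1/12)) = 29/20 m/s
check:
stop time T_s = (29/20)/6 = 0.2417 s
robot in T_r: 1.4500·0.2000 = 0.2900 m
robot covers 1.4500·0.2417 − ½·6.0000·0.2417² = 0.1752 m while stopping
person approaches 0.6000·(0.2000+0.2417) = 0.2650 m
C+Z_d+Z_r = 0.2000+0.0300+0.0600 = 0.2900 m
sum ≈ 0.2900+0.1752+0.2650+0.2900 ≈ 1.0202 m = S ✓

v_R_max = 29/20 m/s = 1.4500 m/s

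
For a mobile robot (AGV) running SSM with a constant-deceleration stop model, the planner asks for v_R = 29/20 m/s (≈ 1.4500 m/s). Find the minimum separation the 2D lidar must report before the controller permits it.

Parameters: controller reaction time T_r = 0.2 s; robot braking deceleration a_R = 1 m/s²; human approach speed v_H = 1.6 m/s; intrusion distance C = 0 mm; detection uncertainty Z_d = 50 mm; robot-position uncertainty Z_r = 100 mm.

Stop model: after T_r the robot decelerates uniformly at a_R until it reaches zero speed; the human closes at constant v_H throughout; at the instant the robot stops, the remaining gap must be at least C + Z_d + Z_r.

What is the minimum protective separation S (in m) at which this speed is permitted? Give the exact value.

T_s = v_R/a_R = (29/20)/1 = 1.4500 s
robot in T_r: 1.4500·0.2000 = 0.2900 m
braking distance = 1.4500²/(2·1.0000) = 1.0513 m
person approaches 1.6000·(0.2000+1.4500) = 2.6400 m
residual clearance needed = 0.0000+0.0500+0.1000 = 0.1500 m
S_min ≈ 0.2900+1.0513+2.6400+0.1500  ⇒  S_min = 661/160 m

S_min = 661/160 m = 4.1312 m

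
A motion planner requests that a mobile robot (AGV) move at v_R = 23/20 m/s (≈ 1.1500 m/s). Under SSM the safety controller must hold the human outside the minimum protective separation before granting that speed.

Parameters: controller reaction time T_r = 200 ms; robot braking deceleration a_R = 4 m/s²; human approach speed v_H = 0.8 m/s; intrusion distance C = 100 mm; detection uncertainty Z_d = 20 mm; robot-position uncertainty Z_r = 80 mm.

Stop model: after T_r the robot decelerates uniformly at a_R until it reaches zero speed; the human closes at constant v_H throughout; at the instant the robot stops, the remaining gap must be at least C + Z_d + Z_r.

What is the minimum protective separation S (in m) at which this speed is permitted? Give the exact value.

stop time T_s = (23/20)/4 = 0.2875 s
robot covers v_R·T_r = 1.1500·0.2000 = 0.2300 m before braking
robot covers 1.1500·0.2875 − ½·4.0000·0.2875² = 0.1653 m while stopping
human closes 0.8000·0.4875 = 0.3900 m
margins: 0.1000+0.0200+0.0800 = 0.2000 m
S_min ≈ 0.2300+0.1653+0.3900+0.2000  ⇒  S_min = 3153/3200 m

S_min = 3153/3200 m = 0.9853 m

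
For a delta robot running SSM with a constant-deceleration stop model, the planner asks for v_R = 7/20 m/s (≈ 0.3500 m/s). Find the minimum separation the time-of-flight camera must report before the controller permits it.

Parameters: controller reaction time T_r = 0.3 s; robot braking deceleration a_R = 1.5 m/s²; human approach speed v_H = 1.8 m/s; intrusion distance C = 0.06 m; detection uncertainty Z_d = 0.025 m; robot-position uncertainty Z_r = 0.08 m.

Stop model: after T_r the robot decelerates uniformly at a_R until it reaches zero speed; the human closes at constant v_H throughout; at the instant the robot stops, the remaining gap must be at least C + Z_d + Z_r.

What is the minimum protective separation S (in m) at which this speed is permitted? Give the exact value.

S_min = 61/48 m = 1.2708 m

stop time T_s = (7/20)/(3/2) = 0.2333 s
reaction-phase robot travel = 0.3500·0.3000 = 0.1050 m
robot under decel: 0.3500²/(2·1.5000) = 0.0408 m
human closes 1.8000·0.5333 = 0.9600 m
C+Z_d+Z_r = 0.0600+0.0250+0.0800 = 0.1650 m
S_min ≈ 0.1050+0.0408+0.9600+0.1650  ⇒  S_min = 61/48 m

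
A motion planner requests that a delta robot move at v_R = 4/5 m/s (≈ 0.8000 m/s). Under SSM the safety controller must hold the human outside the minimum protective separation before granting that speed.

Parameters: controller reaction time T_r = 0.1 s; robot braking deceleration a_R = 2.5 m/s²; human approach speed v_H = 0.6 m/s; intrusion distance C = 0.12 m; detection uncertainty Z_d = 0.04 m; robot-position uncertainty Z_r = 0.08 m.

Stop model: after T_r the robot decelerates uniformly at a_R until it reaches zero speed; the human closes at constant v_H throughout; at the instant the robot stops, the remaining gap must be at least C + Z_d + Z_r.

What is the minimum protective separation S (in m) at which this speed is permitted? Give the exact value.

S_min = 7/10 m = 0.7000 m

T_s = v_R/a_R = (4/5)/(5/2) = 0.3200 s
robot covers v_R·T_r = 0.8000·0.1000 = 0.0800 m before braking
robot covers 0.8000·0.3200 − ½·2.5000·0.3200² = 0.1280 m while stopping
human over T_r+T_s: 0.6000·(0.1000+0.3200) = 0.2520 m
C+Z_d+Z_r = 0.1200+0.0400+0.0800 = 0.2400 m
S_min ≈ 0.0800+0.1280+0.2520+0.2400  ⇒  S_min = 7/10 m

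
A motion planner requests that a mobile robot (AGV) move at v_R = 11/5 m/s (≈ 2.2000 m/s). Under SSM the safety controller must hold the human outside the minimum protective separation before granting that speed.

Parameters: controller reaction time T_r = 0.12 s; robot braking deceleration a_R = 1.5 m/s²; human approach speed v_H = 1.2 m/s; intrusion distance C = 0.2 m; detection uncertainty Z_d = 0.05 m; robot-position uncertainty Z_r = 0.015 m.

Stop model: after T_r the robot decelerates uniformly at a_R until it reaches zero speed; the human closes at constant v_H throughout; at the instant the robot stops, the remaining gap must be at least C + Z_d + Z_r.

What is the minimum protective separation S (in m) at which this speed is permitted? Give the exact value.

braking lasts T_s = (11/5)/(3/2) = 1.4667 s
reaction-phase robot travel = 2.2000·0.1200 = 0.2640 m
robot covers 2.2000·1.4667 − ½·1.5000·1.4667² = 1.6133 m while stopping
human over T_r+T_s: 1.2000·(0.1200+1.4667) = 1.9040 m
margins: 0.2000+0.0500+0.0150 = 0.2650 m
S_min ≈ 0.2640+1.6133+1.9040+0.2650  ⇒  S_min = 12139/3000 m

S_min = 12139/3000 m = 4.0463 m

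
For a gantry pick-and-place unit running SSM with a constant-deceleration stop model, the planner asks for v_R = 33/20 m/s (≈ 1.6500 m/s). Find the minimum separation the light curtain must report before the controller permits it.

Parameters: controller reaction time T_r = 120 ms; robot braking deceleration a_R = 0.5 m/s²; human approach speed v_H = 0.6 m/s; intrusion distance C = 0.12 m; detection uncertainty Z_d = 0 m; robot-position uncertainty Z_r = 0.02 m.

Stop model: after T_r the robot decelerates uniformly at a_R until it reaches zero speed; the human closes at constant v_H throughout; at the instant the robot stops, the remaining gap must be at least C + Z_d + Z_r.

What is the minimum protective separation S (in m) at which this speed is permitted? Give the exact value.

S_min = 409/80 m = 5.1125 m

stop time T_s = (33/20)/(1/2) = 3.3000 s
robot in T_r: 1.6500·0.1200 = 0.1980 m
robot under decel: 1.6500²/(2·0.5000) = 2.7225 m
human over T_r+T_s: 0.6000·(0.1200+3.3000) = 2.0520 m
residual clearance needed = 0.1200+0.0000+0.0200 = 0.1400 m
S_min ≈ 0.1980+2.7225+2.0520+0.1400  ⇒  S_min = 409/80 m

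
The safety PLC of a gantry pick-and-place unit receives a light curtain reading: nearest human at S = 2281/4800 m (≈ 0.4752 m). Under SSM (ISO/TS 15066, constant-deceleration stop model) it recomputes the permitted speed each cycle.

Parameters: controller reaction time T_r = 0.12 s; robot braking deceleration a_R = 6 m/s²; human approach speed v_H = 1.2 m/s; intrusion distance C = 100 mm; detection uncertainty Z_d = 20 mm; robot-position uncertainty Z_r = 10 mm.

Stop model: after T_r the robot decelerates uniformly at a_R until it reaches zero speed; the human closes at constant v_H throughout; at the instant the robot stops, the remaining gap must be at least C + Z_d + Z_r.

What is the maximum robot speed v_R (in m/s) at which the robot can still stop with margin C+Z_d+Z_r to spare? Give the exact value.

v_R_max = 11/20 m/s = 0.5500 m/s

collect terms ⇒ (1/12)·v_R² + (8/25)·v_R + (-4829/24000) = 0
  disc = (8/25)² − 4·(1/12)·(-4829/24000) = 61009/360000 ; √disc = 247/600
  v_R = (−(8/25) + 247/600) / (2·(1/12)) = 11/20 m/s
check:
braking lasts T_s = (11/20)/6 = 0.0917 s
reaction-phase robot travel = 0.5500·0.1200 = 0.0660 m
robot under decel: 0.5500²/(2·6.0000) = 0.0252 m
person approaches 1.2000·(0.1200+0.0917) = 0.2540 m
residual clearance needed = 0.1000+0.0200+0.0100 = 0.1300 m
sum ≈ 0.0660+0.0252+0.2540+0.1300 ≈ 0.4752 m = S ✓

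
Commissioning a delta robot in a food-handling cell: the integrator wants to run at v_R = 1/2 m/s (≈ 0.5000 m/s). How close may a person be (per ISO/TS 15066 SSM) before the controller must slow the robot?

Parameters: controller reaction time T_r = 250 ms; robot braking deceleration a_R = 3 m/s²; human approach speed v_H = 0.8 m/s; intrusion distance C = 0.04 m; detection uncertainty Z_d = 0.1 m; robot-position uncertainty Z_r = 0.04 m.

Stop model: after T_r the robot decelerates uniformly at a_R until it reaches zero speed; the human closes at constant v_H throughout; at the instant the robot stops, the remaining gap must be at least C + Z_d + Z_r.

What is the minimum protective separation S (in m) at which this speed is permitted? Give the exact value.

S_min = 17/25 m = 0.6800 m

stop time T_s = (1/2)/3 = 0.1667 s
robot in T_r: 0.5000·0.2500 = 0.1250 m
braking distance = 0.5000²/(2·3.0000) = 0.0417 m
person approaches 0.8000·(0.2500+0.1667) = 0.3333 m
margins: 0.0400+0.1000+0.0400 = 0.1800 m
S_min ≈ 0.1250+0.0417+0.3333+0.1800  ⇒  S_min = 17/25 m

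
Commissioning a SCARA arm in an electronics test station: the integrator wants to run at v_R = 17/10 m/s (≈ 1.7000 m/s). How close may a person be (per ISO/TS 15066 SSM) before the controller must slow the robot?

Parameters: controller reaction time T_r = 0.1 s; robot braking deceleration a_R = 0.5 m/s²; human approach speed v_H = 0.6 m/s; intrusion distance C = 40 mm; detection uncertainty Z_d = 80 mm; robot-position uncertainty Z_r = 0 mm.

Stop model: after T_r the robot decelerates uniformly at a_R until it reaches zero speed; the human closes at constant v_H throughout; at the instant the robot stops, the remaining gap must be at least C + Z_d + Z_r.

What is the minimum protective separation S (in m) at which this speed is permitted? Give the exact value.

braking lasts T_s = (17/10)/(1/2) = 3.4000 s
robot in T_r: 1.7000·0.1000 = 0.1700 m
braking distance = 1.7000²/(2·0.5000) = 2.8900 m
person approaches 0.6000·(0.1000+3.4000) = 2.1000 m
C+Z_d+Z_r = 0.0400+0.0800+0.0000 = 0.1200 m
S_min ≈ 0.1700+2.8900+2.1000+0.1200  ⇒  S_min = 132/25 m

S_min = 132/25 m = 5.2800 m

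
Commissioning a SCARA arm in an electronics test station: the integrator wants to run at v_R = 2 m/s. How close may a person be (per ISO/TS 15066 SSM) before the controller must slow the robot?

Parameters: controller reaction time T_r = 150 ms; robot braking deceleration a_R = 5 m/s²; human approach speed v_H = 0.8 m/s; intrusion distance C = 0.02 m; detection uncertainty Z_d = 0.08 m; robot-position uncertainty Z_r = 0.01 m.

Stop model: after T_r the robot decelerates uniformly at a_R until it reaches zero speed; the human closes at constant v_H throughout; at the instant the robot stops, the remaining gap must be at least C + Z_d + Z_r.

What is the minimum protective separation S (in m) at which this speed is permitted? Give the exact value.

stop time T_s = 2/5 = 0.4000 s
robot in T_r: 2.0000·0.1500 = 0.3000 m
braking distance = 2.0000²/(2·5.0000) = 0.4000 m
human over T_r+T_s: 0.8000·(0.1500+0.4000) = 0.4400 m
C+Z_d+Z_r = 0.0200+0.0800+0.0100 = 0.1100 m
S_min ≈ 0.3000+0.4000+0.4400+0.1100  ⇒  S_min = 5/4 m

S_min = 5/4 m = 1.2500 m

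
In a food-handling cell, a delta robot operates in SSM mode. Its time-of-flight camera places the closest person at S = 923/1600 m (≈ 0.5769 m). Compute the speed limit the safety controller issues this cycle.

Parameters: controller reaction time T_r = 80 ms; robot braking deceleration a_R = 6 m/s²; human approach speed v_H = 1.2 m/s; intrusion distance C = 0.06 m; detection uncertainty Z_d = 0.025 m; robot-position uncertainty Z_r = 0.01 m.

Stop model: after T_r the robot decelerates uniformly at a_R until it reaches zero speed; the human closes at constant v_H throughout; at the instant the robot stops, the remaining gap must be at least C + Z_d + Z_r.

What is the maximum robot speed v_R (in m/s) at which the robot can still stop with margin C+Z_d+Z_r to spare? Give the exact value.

v_R_max = 21/20 m/s = 1.0500 m/s

at the boundary: (1/12)·v² + (7/25)·v + (-3087/8000) = 0
  disc = (7/25)² − 4·(1/12)·(-3087/8000) = 8281/40000 ; √disc = 91/200
  v_R = (−(7/25) + 91/200) / (2·(1/12)) = 21/20 m/s
check:
stop time T_s = (21/20)/6 = 0.1750 s
robot covers v_R·T_r = 1.0500·0.0800 = 0.0840 m before braking
robot covers 1.0500·0.1750 − ½·6.0000·0.1750² = 0.0919 m while stopping
human closes 1.2000·0.2550 = 0.3060 m
C+Z_d+Z_r = 0.0600+0.0250+0.0100 = 0.0950 m
sum ≈ 0.0840+0.0919+0.3060+0.0950 ≈ 0.5769 m = S ✓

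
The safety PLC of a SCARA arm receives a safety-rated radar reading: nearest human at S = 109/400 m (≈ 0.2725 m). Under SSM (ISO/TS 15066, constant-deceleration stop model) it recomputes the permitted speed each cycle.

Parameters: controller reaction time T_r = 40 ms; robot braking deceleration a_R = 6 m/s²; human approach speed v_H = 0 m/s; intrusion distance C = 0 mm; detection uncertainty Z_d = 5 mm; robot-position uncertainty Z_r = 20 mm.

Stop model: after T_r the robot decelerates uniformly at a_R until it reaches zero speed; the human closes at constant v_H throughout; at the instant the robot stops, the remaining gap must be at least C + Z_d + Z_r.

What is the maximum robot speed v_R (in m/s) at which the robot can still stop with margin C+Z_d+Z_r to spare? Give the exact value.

v_R_max = 3/2 m/s = 1.5000 m/s

collect terms ⇒ (1/12)·v_R² + (1/25)·v_R + (-99/400) = 0
  disc = (1/25)² − 4·(1/12)·(-99/400) = 841/10000 ; √disc = 29/100
  v_R = (−(1/25) + 29/100) / (2·(1/12)) = 3/2 m/s
check:
stop time T_s = (3/2)/6 = 0.2500 s
robot in T_r: 1.5000·0.0400 = 0.0600 m
braking distance = 1.5000²/(2·6.0000) = 0.1875 m
human closes 0.0000·0.2900 = 0.0000 m
C+Z_d+Z_r = 0.0000+0.0050+0.0200 = 0.0250 m
sum ≈ 0.0600+0.1875+0.0000+0.0250 ≈ 0.2725 m = S ✓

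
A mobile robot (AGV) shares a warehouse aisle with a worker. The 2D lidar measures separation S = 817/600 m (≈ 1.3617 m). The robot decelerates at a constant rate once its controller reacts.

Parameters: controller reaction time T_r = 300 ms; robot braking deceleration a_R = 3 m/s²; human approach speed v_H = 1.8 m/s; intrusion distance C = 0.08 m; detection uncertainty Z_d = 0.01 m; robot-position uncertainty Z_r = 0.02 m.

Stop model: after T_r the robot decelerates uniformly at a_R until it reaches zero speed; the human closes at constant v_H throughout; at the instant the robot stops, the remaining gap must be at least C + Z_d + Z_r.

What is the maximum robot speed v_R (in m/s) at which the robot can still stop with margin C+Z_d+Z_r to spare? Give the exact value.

at the boundary: (1/6)·v² + (9/10)·v + (-427/600) = 0
  disc = (9/10)² − 4·(1/6)·(-427/600) = 289/225 ; √disc = 17/15
  v_R = (−(9/10) + 17/15) / (2·(1/6)) = 7/10 m/s
check:
braking lasts T_s = (7/10)/3 = 0.2333 s
reaction-phase robot travel = 0.7000·0.3000 = 0.2100 m
braking distance = 0.7000²/(2·3.0000) = 0.0817 m
human closes 1.8000·0.5333 = 0.9600 m
C+Z_d+Z_r = 0.0800+0.0100+0.0200 = 0.1100 m
sum ≈ 0.2100+0.0817+0.9600+0.1100 ≈ 1.3617 m = S ✓

v_R_max = 7/10 m/s = 0.7000 m/s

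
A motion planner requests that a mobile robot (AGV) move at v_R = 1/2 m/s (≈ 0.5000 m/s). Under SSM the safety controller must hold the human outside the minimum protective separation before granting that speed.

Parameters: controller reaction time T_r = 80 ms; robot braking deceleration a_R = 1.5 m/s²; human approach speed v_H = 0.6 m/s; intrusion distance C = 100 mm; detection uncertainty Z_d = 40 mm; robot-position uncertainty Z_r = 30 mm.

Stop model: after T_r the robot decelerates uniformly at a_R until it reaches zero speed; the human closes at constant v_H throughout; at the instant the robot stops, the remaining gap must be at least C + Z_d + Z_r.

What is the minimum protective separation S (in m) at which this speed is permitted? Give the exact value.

S_min = 203/375 m = 0.5413 m

braking lasts T_s = (1/2)/(3/2) = 0.3333 s
reaction-phase robot travel = 0.5000·0.0800 = 0.0400 m
braking distance = 0.5000²/(2·1.5000) = 0.0833 m
human closes 0.6000·0.4133 = 0.2480 m
residual clearance needed = 0.1000+0.0400+0.0300 = 0.1700 m
S_min ≈ 0.0400+0.0833+0.2480+0.1700  ⇒  S_min = 203/375 m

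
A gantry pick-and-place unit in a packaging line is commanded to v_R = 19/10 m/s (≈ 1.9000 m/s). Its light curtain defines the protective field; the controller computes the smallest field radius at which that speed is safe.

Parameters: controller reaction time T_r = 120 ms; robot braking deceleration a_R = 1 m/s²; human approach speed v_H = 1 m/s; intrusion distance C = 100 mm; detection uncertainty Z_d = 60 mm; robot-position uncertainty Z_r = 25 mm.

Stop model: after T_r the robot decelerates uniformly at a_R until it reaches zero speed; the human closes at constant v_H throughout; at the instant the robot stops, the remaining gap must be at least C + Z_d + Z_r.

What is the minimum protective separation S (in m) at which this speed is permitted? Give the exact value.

S_min = 2119/500 m = 4.2380 m

braking lasts T_s = (19/10)/1 = 1.9000 s
robot in T_r: 1.9000·0.1200 = 0.2280 m
braking distance = 1.9000²/(2·1.0000) = 1.8050 m
human closes 1.0000·2.0200 = 2.0200 m
C+Z_d+Z_r = 0.1000+0.0600+0.0250 = 0.1850 m
S_min ≈ 0.2280+1.8050+2.0200+0.1850  ⇒  S_min = 2119/500 m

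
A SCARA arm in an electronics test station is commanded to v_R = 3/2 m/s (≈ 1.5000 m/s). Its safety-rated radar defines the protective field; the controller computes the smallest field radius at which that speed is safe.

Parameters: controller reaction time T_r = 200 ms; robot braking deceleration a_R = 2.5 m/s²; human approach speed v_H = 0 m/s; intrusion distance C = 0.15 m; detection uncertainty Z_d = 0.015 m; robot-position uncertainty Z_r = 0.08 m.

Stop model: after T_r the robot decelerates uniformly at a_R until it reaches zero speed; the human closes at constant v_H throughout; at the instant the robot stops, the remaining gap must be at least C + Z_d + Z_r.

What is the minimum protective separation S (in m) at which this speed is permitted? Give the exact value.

T_s = v_R/a_R = (3/2)/(5/2) = 0.6000 s
robot in T_r: 1.5000·0.2000 = 0.3000 m
robot covers 1.5000·0.6000 − ½·2.5000·0.6000² = 0.4500 m while stopping
person approaches 0.0000·(0.2000+0.6000) = 0.0000 m
residual clearance needed = 0.1500+0.0150+0.0800 = 0.2450 m
S_min ≈ 0.3000+0.4500+0.0000+0.2450  ⇒  S_min = 199/200 m

S_min = 199/200 m = 0.9950 m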